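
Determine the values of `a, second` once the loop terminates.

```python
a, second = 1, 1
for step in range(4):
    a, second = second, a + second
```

Let's trace through this code step by step.

Initialize: a = 1
Initialize: second = 1
Entering loop: for step in range(4):
After iteration 1: step = 0, a = 1, second = 2
After iteration 2: step = 1, a = 2, second = 3
After iteration 3: step = 2, a = 3, second = 5
After iteration 4: step = 3, a = 5, second = 8
Loop ends.

Final answer: 5, 8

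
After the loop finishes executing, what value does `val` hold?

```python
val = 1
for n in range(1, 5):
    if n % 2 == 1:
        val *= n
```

Let's trace through this code step by step.

Initialize: val = 1
Entering loop: for n in range(1, 5):
After iteration 1: n = 1, val = 1
After iteration 2: n = 2, val = 1
After iteration 3: n = 3, val = 3
After iteration 4: n = 4, val = 3
Loop ends.

Final answer: 3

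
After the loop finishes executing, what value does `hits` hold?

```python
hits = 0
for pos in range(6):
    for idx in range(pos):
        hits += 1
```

Let's trace through this code step by step.

Initialize: hits = 0
Entering loop: for pos in range(6):
After iteration 1: pos = 0, hits = 0
After iteration 2: pos = 1, hits = 1, idx = 0
After iteration 3: pos = 2, hits = 3, idx = 1
After iteration 4: pos = 3, hits = 6, idx = 2
After iteration 5: pos = 4, hits = 10, idx = 3
After iteration 6: pos = 5, hits = 15, idx = 4
Loop ends.

Final answer: 15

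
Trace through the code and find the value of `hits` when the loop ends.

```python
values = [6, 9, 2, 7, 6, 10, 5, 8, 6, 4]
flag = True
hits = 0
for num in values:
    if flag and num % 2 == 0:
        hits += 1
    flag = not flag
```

Let's trace through this code step by step.

Initialize: values = [6, 9, 2, 7, 6, 10, 5, 8, 6, 4]
Initialize: flag = True
Initialize: hits = 0
Entering loop: for num in values:
After iteration 1: num = 6, flag = False, hits = 1
After iteration 2: num = 9, flag = True, hits = 1
After iteration 3: num = 2, flag = False, hits = 2
After iteration 4: num = 7, flag = True, hits = 2
After iteration 5: num = 6, flag = False, hits = 3
After iteration 6: num = 10, flag = True, hits = 3
After iteration 7: num = 5, flag = False, hits = 3
After iteration 8: num = 8, flag = True, hits = 3
After iteration 9: num = 6, flag = False, hits = 4
After iteration 10: num = 4, flag = True, hits = 4
Loop ends.

Final answer: 4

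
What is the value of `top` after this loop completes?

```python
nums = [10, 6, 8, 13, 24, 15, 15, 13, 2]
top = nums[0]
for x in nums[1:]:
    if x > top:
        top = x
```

Let's trace through this code step by step.

Initialize: nums = [10, 6, 8, 13, 24, 15, 15, 13, 2]
Initialize: top = 10
Entering loop: for x in nums[1:]:
After iteration 1: x = 6, top = 10
After iteration 2: x = 8, top = 10
After iteration 3: x = 13, top = 13
After iteration 4: x = 24, top = 24
After iteration 5: x = 15, top = 24
After iteration 6: x = 15, top = 24
After iteration 7: x = 13, top = 24
After iteration 8: x = 2, top = 24
Loop ends.

Final answer: 24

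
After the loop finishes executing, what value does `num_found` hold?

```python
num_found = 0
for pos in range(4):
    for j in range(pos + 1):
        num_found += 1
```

Let's trace through this code step by step.

Initialize: num_found = 0
Entering loop: for pos in range(4):
After iteration 1: pos = 0, num_found = 1, j = 0
After iteration 2: pos = 1, num_found = 3, j = 1
After iteration 3: pos = 2, num_found = 6, j = 2
After iteration 4: pos = 3, num_found = 10, j = 3
Loop ends.

Final answer: 10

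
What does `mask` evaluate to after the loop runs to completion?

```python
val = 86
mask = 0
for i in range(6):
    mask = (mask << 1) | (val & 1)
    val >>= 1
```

Let's trace through this code step by step.

Initialize: val = 86
Initialize: mask = 0
Entering loop: for i in range(6):
After iteration 1: i = 0, val = 43, mask = 0
After iteration 2: i = 1, val = 21, mask = 1
After iteration 3: i = 2, val = 10, mask = 3
After iteration 4: i = 3, val = 5, mask = 6
After iteration 5: i = 4, val = 2, mask = 13
After iteration 6: i = 5, val = 1, mask = 26
Loop ends.

Final answer: 26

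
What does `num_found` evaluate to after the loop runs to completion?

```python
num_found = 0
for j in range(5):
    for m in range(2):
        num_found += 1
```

Let's trace through this code step by step.

Initialize: num_found = 0
Entering loop: for j in range(5):
After iteration 1: j = 0, num_found = 2
After iteration 2: j = 1, num_found = 4
After iteration 3: j = 2, num_found = 6
After iteration 4: j = 3, num_found = 8
After iteration 5: j = 4, num_found = 10
Loop ends.

Final answer: 10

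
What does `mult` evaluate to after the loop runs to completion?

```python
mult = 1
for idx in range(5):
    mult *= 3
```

Let's trace through this code step by step.

Initialize: mult = 1
Entering loop: for idx in range(5):
After iteration 1: idx = 0, mult = 3
After iteration 2: idx = 1, mult = 9
After iteration 3: idx = 2, mult = 27
After iteration 4: idx = 3, mult = 81
After iteration 5: idx = 4, mult = 243
Loop ends.

Final answer: 243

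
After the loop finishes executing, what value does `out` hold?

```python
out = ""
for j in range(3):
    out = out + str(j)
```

Let's trace through this code step by step.

Initialize: out = ''
Entering loop: for j in range(3):
After iteration 1: j = 0, out = '0'
After iteration 2: j = 1, out = '01'
After iteration 3: j = 2, out = '012'
Loop ends.

Final answer: '012'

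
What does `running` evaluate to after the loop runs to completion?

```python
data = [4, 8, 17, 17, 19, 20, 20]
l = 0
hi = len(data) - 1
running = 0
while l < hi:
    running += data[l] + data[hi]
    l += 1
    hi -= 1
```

Let's trace through this code step by step.

Initialize: data = [4, 8, 17, 17, 19, 20, 20]
Initialize: l = 0
Initialize: hi = 6
Initialize: running = 0
Entering loop: while l < hi:
After iteration 1: l = 1, hi = 5, running = 24
After iteration 2: l = 2, hi = 4, running = 52
After iteration 3: l = 3, hi = 3, running = 88
Loop ends.

Final answer: 88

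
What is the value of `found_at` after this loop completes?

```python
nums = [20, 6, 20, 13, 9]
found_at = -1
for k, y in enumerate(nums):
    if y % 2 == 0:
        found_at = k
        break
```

Let's trace through this code step by step.

Initialize: nums = [20, 6, 20, 13, 9]
Initialize: found_at = -1
Entering loop: for k, y in enumerate(nums):
After iteration 1: k = 0, y = 20, found_at = 0
Loop ends.

Final answer: 0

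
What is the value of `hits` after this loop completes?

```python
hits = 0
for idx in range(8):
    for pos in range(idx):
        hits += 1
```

Let's trace through this code step by step.

Initialize: hits = 0
Entering loop: for idx in range(8):
After iteration 1: idx = 0, hits = 0
After iteration 2: idx = 1, hits = 1, pos = 0
After iteration 3: idx = 2, hits = 3, pos = 1
After iteration 4: idx = 3, hits = 6, pos = 2
After iteration 5: idx = 4, hits = 10, pos = 3
After iteration 6: idx = 5, hits = 15, pos = 4
After iteration 7: idx = 6, hits = 21, pos = 5
After iteration 8: idx = 7, hits = 28, pos = 6
Loop ends.

Final answer: 28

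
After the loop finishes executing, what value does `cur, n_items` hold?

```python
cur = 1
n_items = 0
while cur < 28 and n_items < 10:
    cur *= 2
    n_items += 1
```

Let's trace through this code step by step.

Initialize: cur = 1
Initialize: n_items = 0
Entering loop: while cur < 28 and n_items < 10:
After iteration 1: cur = 2, n_items = 1
After iteration 2: cur = 4, n_items = 2
After iteration 3: cur = 8, n_items = 3
After iteration 4: cur = 16, n_items = 4
After iteration 5: cur = 32, n_items = 5
Loop ends.

Final answer: 32, 5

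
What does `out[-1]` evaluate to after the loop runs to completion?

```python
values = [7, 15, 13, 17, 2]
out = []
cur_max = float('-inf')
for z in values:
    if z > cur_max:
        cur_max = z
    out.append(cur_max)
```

Let's trace through this code step by step.

Initialize: values = [7, 15, 13, 17, 2]
Initialize: out = []
Initialize: cur_max = -inf
Entering loop: for z in values:
After iteration 1: z = 7, out = [7], cur_max = 7
After iteration 2: z = 15, out = [7, 15], cur_max = 15
After iteration 3: z = 13, out = [7, 15, 15], cur_max = 15
After iteration 4: z = 17, out = [7, 15, 15, 17], cur_max = 17
After iteration 5: z = 2, out = [7, 15, 15, 17, 17], cur_max = 17
Loop ends.
out[-1] = 17

Final answer: 17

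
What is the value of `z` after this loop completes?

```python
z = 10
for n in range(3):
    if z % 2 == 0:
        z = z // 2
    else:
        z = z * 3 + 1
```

Let's trace through this code step by step.

Initialize: z = 10
Entering loop: for n in range(3):
After iteration 1: n = 0, z = 5
After iteration 2: n = 1, z = 16
After iteration 3: n = 2, z = 8
Loop ends.

Final answer: 8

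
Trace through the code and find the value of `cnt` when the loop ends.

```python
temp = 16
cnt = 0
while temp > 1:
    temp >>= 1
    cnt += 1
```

Let's trace through this code step by step.

Initialize: temp = 16
Initialize: cnt = 0
Entering loop: while temp > 1:
After iteration 1: temp = 8, cnt = 1
After iteration 2: temp = 4, cnt = 2
After iteration 3: temp = 2, cnt = 3
After iteration 4: temp = 1, cnt = 4
Loop ends.

Final answer: 4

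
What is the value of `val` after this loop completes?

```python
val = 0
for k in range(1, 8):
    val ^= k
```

Let's trace through this code step by step.

Initialize: val = 0
Entering loop: for k in range(1, 8):
After iteration 1: k = 1, val = 1
After iteration 2: k = 2, val = 3
After iteration 3: k = 3, val = 0
After iteration 4: k = 4, val = 4
After iteration 5: k = 5, val = 1
After iteration 6: k = 6, val = 7
After iteration 7: k = 7, val = 0
Loop ends.

Final answer: 0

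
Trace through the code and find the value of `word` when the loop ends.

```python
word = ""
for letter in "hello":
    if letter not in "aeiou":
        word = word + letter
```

Let's trace through this code step by step.

Initialize: word = ''
Entering loop: for letter in "hello":
After iteration 1: letter = 'h', word = 'h'
After iteration 2: letter = 'e', word = 'h'
After iteration 3: letter = 'l', word = 'hl'
After iteration 4: letter = 'l', word = 'hll'
After iteration 5: letter = 'o', word = 'hll'
Loop ends.

Final answer: 'hll'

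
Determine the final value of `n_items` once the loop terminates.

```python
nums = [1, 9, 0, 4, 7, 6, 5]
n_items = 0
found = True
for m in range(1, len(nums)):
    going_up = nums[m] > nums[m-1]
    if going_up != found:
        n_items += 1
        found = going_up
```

Let's trace through this code step by step.

Initialize: nums = [1, 9, 0, 4, 7, 6, 5]
Initialize: n_items = 0
Initialize: found = True
Entering loop: for m in range(1, len(nums)):
After iteration 1: m = 1, n_items = 0, found = True, going_up = True
After iteration 2: m = 2, n_items = 1, found = False, going_up = False
After iteration 3: m = 3, n_items = 2, found = True, going_up = True
After iteration 4: m = 4, n_items = 2, found = True, going_up = True
After iteration 5: m = 5, n_items = 3, found = False, going_up = False
After iteration 6: m = 6, n_items = 3, found = False, going_up = False
Loop ends.

Final answer: 3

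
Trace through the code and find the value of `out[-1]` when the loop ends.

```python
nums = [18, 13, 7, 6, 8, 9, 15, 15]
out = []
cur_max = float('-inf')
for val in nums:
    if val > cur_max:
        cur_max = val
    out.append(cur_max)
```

Let's trace through this code step by step.

Initialize: nums = [18, 13, 7, 6, 8, 9, 15, 15]
Initialize: out = []
Initialize: cur_max = -inf
Entering loop: for val in nums:
After iteration 1: val = 18, out = [18], cur_max = 18
After iteration 2: val = 13, out = [18, 18], cur_max = 18
After iteration 3: val = 7, out = [18, 18, 18], cur_max = 18
After iteration 4: val = 6, out = [18, 18, 18, 18], cur_max = 18
After iteration 5: val = 8, out = [18, 18, 18, 18, 18], cur_max = 18
After iteration 6: val = 9, out = [18, 18, 18, 18, 18, 18], cur_max = 18
After iteration 7: val = 15, out = [18, 18, 18, 18, 18, 18, 18], cur_max = 18
After iteration 8: val = 15, out = [18, 18, 18, 18, 18, 18, 18, 18], cur_max = 18
Loop ends.
out[-1] = 18

Final answer: 18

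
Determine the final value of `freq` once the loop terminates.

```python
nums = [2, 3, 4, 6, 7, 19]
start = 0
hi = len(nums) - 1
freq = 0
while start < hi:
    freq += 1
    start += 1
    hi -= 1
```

Let's trace through this code step by step.

Initialize: nums = [2, 3, 4, 6, 7, 19]
Initialize: start = 0
Initialize: hi = 5
Initialize: freq = 0
Entering loop: while start < hi:
After iteration 1: start = 1, hi = 4, freq = 1
After iteration 2: start = 2, hi = 3, freq = 2
After iteration 3: start = 3, hi = 2, freq = 3
Loop ends.

Final answer: 3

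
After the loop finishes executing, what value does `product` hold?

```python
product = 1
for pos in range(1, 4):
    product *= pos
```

Let's trace through this code step by step.

Initialize: product = 1
Entering loop: for pos in range(1, 4):
After iteration 1: pos = 1, product = 1
After iteration 2: pos = 2, product = 2
After iteration 3: pos = 3, product = 6
Loop ends.

Final answer: 6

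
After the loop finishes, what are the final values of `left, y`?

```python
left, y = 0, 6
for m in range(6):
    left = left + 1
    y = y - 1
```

Let's trace through this code step by step.

Initialize: left = 0
Initialize: y = 6
Entering loop: for m in range(6):
After iteration 1: m = 0, left = 1, y = 5
After iteration 2: m = 1, left = 2, y = 4
After iteration 3: m = 2, left = 3, y = 3
After iteration 4: m = 3, left = 4, y = 2
After iteration 5: m = 4, left = 5, y = 1
After iteration 6: m = 5, left = 6, y = 0
Loop ends.

Final answer: 6, 0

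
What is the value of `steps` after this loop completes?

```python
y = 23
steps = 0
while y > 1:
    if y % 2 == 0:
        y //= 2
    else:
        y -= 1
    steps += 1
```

Let's trace through this code step by step.

Initialize: y = 23
Initialize: steps = 0
Entering loop: while y > 1:
After iteration 1: y = 22, steps = 1
After iteration 2: y = 11, steps = 2
After iteration 3: y = 10, steps = 3
After iteration 4: y = 5, steps = 4
After iteration 5: y = 4, steps = 5
After iteration 6: y = 2, steps = 6
After iteration 7: y = 1, steps = 7
Loop ends.

Final answer: 7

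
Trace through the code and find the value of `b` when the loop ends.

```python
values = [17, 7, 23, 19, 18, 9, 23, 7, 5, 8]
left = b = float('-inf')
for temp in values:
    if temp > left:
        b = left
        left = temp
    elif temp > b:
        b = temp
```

Let's trace through this code step by step.

Initialize: values = [17, 7, 23, 19, 18, 9, 23, 7, 5, 8]
Initialize: left = -inf
Initialize: b = -inf
Entering loop: for temp in values:
After iteration 1: temp = 17, left = 17, b = -inf
After iteration 2: temp = 7, left = 17, b = 7
After iteration 3: temp = 23, left = 23, b = 17
After iteration 4: temp = 19, left = 23, b = 19
After iteration 5: temp = 18, left = 23, b = 19
After iteration 6: temp = 9, left = 23, b = 19
After iteration 7: temp = 23, left = 23, b = 23
After iteration 8: temp = 7, left = 23, b = 23
After iteration 9: temp = 5, left = 23, b = 23
After iteration 10: temp = 8, left = 23, b = 23
Loop ends.

Final answer: 23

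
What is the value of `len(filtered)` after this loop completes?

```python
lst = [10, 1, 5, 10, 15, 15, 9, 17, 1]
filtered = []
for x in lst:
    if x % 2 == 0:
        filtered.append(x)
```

Let's trace through this code step by step.

Initialize: lst = [10, 1, 5, 10, 15, 15, 9, 17, 1]
Initialize: filtered = []
Entering loop: for x in lst:
After iteration 1: x = 10, filtered = [10]
After iteration 2: x = 1, filtered = [10]
After iteration 3: x = 5, filtered = [10]
After iteration 4: x = 10, filtered = [10, 10]
After iteration 5: x = 15, filtered = [10, 10]
After iteration 6: x = 15, filtered = [10, 10]
After iteration 7: x = 9, filtered = [10, 10]
After iteration 8: x = 17, filtered = [10, 10]
After iteration 9: x = 1, filtered = [10, 10]
Loop ends.
len(filtered) = 2

Final answer: 2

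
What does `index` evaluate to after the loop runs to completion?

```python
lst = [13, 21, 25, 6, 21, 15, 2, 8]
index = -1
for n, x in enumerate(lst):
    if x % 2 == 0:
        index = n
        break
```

Let's trace through this code step by step.

Initialize: lst = [13, 21, 25, 6, 21, 15, 2, 8]
Initialize: index = -1
Entering loop: for n, x in enumerate(lst):
After iteration 1: n = 0, x = 13, index = -1
After iteration 2: n = 1, x = 21, index = -1
After iteration 3: n = 2, x = 25, index = -1
After iteration 4: n = 3, x = 6, index = 3
Loop ends.

Final answer: 3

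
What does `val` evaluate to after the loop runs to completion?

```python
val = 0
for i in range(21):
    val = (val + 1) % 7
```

Let's trace through this code step by step.

Initialize: val = 0
Entering loop: for i in range(21):
After iteration 1: i = 0, val = 1
After iteration 2: i = 1, val = 2
After iteration 3: i = 2, val = 3
After iteration 4: i = 3, val = 4
After iteration 5: i = 4, val = 5
After iteration 6: i = 5, val = 6
After iteration 7: i = 6, val = 0
After iteration 8: i = 7, val = 1
After iteration 9: i = 8, val = 2
After iteration 10: i = 9, val = 3
After iteration 11: i = 10, val = 4
After iteration 12: i = 11, val = 5
After iteration 13: i = 12, val = 6
After iteration 14: i = 13, val = 0
After iteration 15: i = 14, val = 1
After iteration 16: i = 15, val = 2
After iteration 17: i = 16, val = 3
After iteration 18: i = 17, val = 4
After iteration 19: i = 18, val = 5
After iteration 20: i = 19, val = 6
After iteration 21: i = 20, val = 0
Loop ends.

Final answer: 0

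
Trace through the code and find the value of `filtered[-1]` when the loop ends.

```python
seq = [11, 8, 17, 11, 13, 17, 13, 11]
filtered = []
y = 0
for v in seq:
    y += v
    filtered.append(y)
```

Let's trace through this code step by step.

Initialize: seq = [11, 8, 17, 11, 13, 17, 13, 11]
Initialize: filtered = []
Initialize: y = 0
Entering loop: for v in seq:
After iteration 1: v = 11, filtered = [11], y = 11
After iteration 2: v = 8, filtered = [11, 19], y = 19
After iteration 3: v = 17, filtered = [11, 19, 36], y = 36
After iteration 4: v = 11, filtered = [11, 19, 36, 47], y = 47
After iteration 5: v = 13, filtered = [11, 19, 36, 47, 60], y = 60
After iteration 6: v = 17, filtered = [11, 19, 36, 47, 60, 77], y = 77
After iteration 7: v = 13, filtered = [11, 19, 36, 47, 60, 77, 90], y = 90
After iteration 8: v = 11, filtered = [11, 19, 36, 47, 60, 77, 90, 101], y = 101
Loop ends.
filtered[-1] = 101

Final answer: 101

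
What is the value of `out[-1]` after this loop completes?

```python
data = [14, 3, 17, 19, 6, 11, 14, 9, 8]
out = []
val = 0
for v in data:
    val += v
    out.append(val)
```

Let's trace through this code step by step.

Initialize: data = [14, 3, 17, 19, 6, 11, 14, 9, 8]
Initialize: out = []
Initialize: val = 0
Entering loop: for v in data:
After iteration 1: v = 14, out = [14], val = 14
After iteration 2: v = 3, out = [14, 17], val = 17
After iteration 3: v = 17, out = [14, 17, 34], val = 34
After iteration 4: v = 19, out = [14, 17, 34, 53], val = 53
After iteration 5: v = 6, out = [14, 17, 34, 53, 59], val = 59
After iteration 6: v = 11, out = [14, 17, 34, 53, 59, 70], val = 70
After iteration 7: v = 14, out = [14, 17, 34, 53, 59, 70, 84], val = 84
After iteration 8: v = 9, out = [14, 17, 34, 53, 59, 70, 84, 93], val = 93
After iteration 9: v = 8, out = [14, 17, 34, 53, 59, 70, 84, 93, 101], val = 101
Loop ends.
out[-1] = 101

Final answer: 101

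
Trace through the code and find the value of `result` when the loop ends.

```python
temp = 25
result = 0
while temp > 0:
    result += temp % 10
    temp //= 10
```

Let's trace through this code step by step.

Initialize: temp = 25
Initialize: result = 0
Entering loop: while temp > 0:
After iteration 1: temp = 2, result = 5
After iteration 2: temp = 0, result = 7
Loop ends.

Final answer: 7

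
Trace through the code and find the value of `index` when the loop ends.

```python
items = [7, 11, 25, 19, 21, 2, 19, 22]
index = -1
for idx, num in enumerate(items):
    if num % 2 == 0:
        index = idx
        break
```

Let's trace through this code step by step.

Initialize: items = [7, 11, 25, 19, 21, 2, 19, 22]
Initialize: index = -1
Entering loop: for idx, num in enumerate(items):
After iteration 1: idx = 0, num = 7, index = -1
After iteration 2: idx = 1, num = 11, index = -1
After iteration 3: idx = 2, num = 25, index = -1
After iteration 4: idx = 3, num = 19, index = -1
After iteration 5: idx = 4, num = 21, index = -1
After iteration 6: idx = 5, num = 2, index = 5
Loop ends.

Final answer: 5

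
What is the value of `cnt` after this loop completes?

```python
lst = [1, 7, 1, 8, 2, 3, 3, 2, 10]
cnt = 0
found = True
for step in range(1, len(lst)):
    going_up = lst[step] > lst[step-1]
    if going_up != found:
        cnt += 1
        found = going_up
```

Let's trace through this code step by step.

Initialize: lst = [1, 7, 1, 8, 2, 3, 3, 2, 10]
Initialize: cnt = 0
Initialize: found = True
Entering loop: for step in range(1, len(lst)):
After iteration 1: step = 1, cnt = 0, found = True, going_up = True
After iteration 2: step = 2, cnt = 1, found = False, going_up = False
After iteration 3: step = 3, cnt = 2, found = True, going_up = True
After iteration 4: step = 4, cnt = 3, found = False, going_up = False
After iteration 5: step = 5, cnt = 4, found = True, going_up = True
After iteration 6: step = 6, cnt = 5, found = False, going_up = False
After iteration 7: step = 7, cnt = 5, found = False, going_up = False
After iteration 8: step = 8, cnt = 6, found = True, going_up = True
Loop ends.

Final answer: 6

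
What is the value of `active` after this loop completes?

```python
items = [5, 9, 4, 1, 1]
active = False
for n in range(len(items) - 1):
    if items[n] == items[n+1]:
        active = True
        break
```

Let's trace through this code step by step.

Initialize: items = [5, 9, 4, 1, 1]
Initialize: active = False
Entering loop: for n in range(len(items) - 1):
After iteration 1: n = 0, active = False
After iteration 2: n = 1, active = False
After iteration 3: n = 2, active = False
After iteration 4: n = 3, active = True
Loop ends.

Final answer: True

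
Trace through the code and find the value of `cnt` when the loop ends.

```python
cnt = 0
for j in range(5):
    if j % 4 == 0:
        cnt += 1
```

Let's trace through this code step by step.

Initialize: cnt = 0
Entering loop: for j in range(5):
After iteration 1: j = 0, cnt = 1
After iteration 2: j = 1, cnt = 1
After iteration 3: j = 2, cnt = 1
After iteration 4: j = 3, cnt = 1
After iteration 5: j = 4, cnt = 2
Loop ends.

Final answer: 2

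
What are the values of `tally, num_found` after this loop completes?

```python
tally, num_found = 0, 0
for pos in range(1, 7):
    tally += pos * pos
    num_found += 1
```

Let's trace through this code step by step.

Initialize: tally = 0
Initialize: num_found = 0
Entering loop: for pos in range(1, 7):
After iteration 1: pos = 1, tally = 1, num_found = 1
After iteration 2: pos = 2, tally = 5, num_found = 2
After iteration 3: pos = 3, tally = 14, num_found = 3
After iteration 4: pos = 4, tally = 30, num_found = 4
After iteration 5: pos = 5, tally = 55, num_found = 5
After iteration 6: pos = 6, tally = 91, num_found = 6
Loop ends.

Final answer: 91, 6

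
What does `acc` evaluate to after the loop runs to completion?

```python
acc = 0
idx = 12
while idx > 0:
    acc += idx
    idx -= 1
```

Let's trace through this code step by step.

Initialize: acc = 0
Initialize: idx = 12
Entering loop: while idx > 0:
After iteration 1: acc = 12, idx = 11
After iteration 2: acc = 23, idx = 10
After iteration 3: acc = 33, idx = 9
After iteration 4: acc = 42, idx = 8
After iteration 5: acc = 50, idx = 7
After iteration 6: acc = 57, idx = 6
After iteration 7: acc = 63, idx = 5
After iteration 8: acc = 68, idx = 4
After iteration 9: acc = 72, idx = 3
After iteration 10: acc = 75, idx = 2
After iteration 11: acc = 77, idx = 1
After iteration 12: acc = 78, idx = 0
Loop ends.

Final answer: 78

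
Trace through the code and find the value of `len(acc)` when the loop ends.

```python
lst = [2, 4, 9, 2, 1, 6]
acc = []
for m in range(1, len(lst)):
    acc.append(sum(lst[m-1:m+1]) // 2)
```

Let's trace through this code step by step.

Initialize: lst = [2, 4, 9, 2, 1, 6]
Initialize: acc = []
Entering loop: for m in range(1, len(lst)):
After iteration 1: m = 1, acc = [3]
After iteration 2: m = 2, acc = [3, 6]
After iteration 3: m = 3, acc = [3, 6, 5]
After iteration 4: m = 4, acc = [3, 6, 5, 1]
After iteration 5: m = 5, acc = [3, 6, 5, 1, 3]
Loop ends.
len(acc) = 5

Final answer: 5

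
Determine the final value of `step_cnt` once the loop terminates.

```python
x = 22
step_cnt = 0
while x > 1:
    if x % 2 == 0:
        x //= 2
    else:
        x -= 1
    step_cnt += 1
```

Let's trace through this code step by step.

Initialize: x = 22
Initialize: step_cnt = 0
Entering loop: while x > 1:
After iteration 1: x = 11, step_cnt = 1
After iteration 2: x = 10, step_cnt = 2
After iteration 3: x = 5, step_cnt = 3
After iteration 4: x = 4, step_cnt = 4
After iteration 5: x = 2, step_cnt = 5
After iteration 6: x = 1, step_cnt = 6
Loop ends.

Final answer: 6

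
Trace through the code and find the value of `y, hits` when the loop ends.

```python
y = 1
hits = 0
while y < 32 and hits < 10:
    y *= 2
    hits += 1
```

Let's trace through this code step by step.

Initialize: y = 1
Initialize: hits = 0
Entering loop: while y < 32 and hits < 10:
After iteration 1: y = 2, hits = 1
After iteration 2: y = 4, hits = 2
After iteration 3: y = 8, hits = 3
After iteration 4: y = 16, hits = 4
After iteration 5: y = 32, hits = 5
Loop ends.

Final answer: 32, 5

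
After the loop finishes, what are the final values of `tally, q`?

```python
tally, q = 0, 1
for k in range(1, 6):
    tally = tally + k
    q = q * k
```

Let's trace through this code step by step.

Initialize: tally = 0
Initialize: q = 1
Entering loop: for k in range(1, 6):
After iteration 1: k = 1, tally = 1, q = 1
After iteration 2: k = 2, tally = 3, q = 2
After iteration 3: k = 3, tally = 6, q = 6
After iteration 4: k = 4, tally = 10, q = 24
After iteration 5: k = 5, tally = 15, q = 120
Loop ends.

Final answer: 15, 120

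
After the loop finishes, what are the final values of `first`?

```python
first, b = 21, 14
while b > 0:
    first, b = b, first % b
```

Let's trace through this code step by step.

Initialize: first = 21
Initialize: b = 14
Entering loop: while b > 0:
After iteration 1: first = 14, b = 7
After iteration 2: first = 7, b = 0
Loop ends.

Final answer: 7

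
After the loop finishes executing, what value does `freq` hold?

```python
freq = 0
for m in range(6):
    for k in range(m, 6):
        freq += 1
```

Let's trace through this code step by step.

Initialize: freq = 0
Entering loop: for m in range(6):
After iteration 1: m = 0, freq = 6
After iteration 2: m = 1, freq = 11
After iteration 3: m = 2, freq = 15
After iteration 4: m = 3, freq = 18
After iteration 5: m = 4, freq = 20
After iteration 6: m = 5, freq = 21
Loop ends.

Final answer: 21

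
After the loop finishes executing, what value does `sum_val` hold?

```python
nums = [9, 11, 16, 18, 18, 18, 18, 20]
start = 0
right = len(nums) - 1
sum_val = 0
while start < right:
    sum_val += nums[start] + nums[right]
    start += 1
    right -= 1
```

Let's trace through this code step by step.

Initialize: nums = [9, 11, 16, 18, 18, 18, 18, 20]
Initialize: start = 0
Initialize: right = 7
Initialize: sum_val = 0
Entering loop: while start < right:
After iteration 1: start = 1, right = 6, sum_val = 29
After iteration 2: start = 2, right = 5, sum_val = 58
After iteration 3: start = 3, right = 4, sum_val = 92
After iteration 4: start = 4, right = 3, sum_val = 128
Loop ends.

Final answer: 128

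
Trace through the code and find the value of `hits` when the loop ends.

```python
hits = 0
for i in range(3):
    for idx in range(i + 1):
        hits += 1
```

Let's trace through this code step by step.

Initialize: hits = 0
Entering loop: for i in range(3):
After iteration 1: i = 0, hits = 1, idx = 0
After iteration 2: i = 1, hits = 3, idx = 1
After iteration 3: i = 2, hits = 6, idx = 2
Loop ends.

Final answer: 6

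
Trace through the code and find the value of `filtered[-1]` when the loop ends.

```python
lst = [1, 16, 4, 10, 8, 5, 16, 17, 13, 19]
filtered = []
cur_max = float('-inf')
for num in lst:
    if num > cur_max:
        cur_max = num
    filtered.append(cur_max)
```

Let's trace through this code step by step.

Initialize: lst = [1, 16, 4, 10, 8, 5, 16, 17, 13, 19]
Initialize: filtered = []
Initialize: cur_max = -inf
Entering loop: for num in lst:
After iteration 1: num = 1, filtered = [1], cur_max = 1
After iteration 2: num = 16, filtered = [1, 16], cur_max = 16
After iteration 3: num = 4, filtered = [1, 16, 16], cur_max = 16
After iteration 4: num = 10, filtered = [1, 16, 16, 16], cur_max = 16
After iteration 5: num = 8, filtered = [1, 16, 16, 16, 16], cur_max = 16
After iteration 6: num = 5, filtered = [1, 16, 16, 16, 16, 16], cur_max = 16
After iteration 7: num = 16, filtered = [1, 16, 16, 16, 16, 16, 16], cur_max = 16
After iteration 8: num = 17, filtered = [1, 16, 16, 16, 16, 16, 16, 17], cur_max = 17
After iteration 9: num = 13, filtered = [1, 16, 16, 16, 16, 16, 16, 17, 17], cur_max = 17
After iteration 10: num = 19, filtered = [1, 16, 16, 16, 16, 16, 16, 17, 17, 19], cur_max = 19
Loop ends.
filtered[-1] = 19

Final answer: 19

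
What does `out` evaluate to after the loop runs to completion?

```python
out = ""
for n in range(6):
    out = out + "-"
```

Let's trace through this code step by step.

Initialize: out = ''
Entering loop: for n in range(6):
After iteration 1: n = 0, out = '-'
After iteration 2: n = 1, out = '--'
After iteration 3: n = 2, out = '---'
After iteration 4: n = 3, out = '----'
After iteration 5: n = 4, out = '-----'
After iteration 6: n = 5, out = '------'
Loop ends.

Final answer: '------'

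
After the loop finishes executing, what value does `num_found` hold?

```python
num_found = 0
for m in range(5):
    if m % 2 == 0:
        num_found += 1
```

Let's trace through this code step by step.

Initialize: num_found = 0
Entering loop: for m in range(5):
After iteration 1: m = 0, num_found = 1
After iteration 2: m = 1, num_found = 1
After iteration 3: m = 2, num_found = 2
After iteration 4: m = 3, num_found = 2
After iteration 5: m = 4, num_found = 3
Loop ends.

Final answer: 3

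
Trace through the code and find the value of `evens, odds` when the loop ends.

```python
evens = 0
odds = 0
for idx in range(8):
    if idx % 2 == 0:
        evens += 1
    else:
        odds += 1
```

Let's trace through this code step by step.

Initialize: evens = 0
Initialize: odds = 0
Entering loop: for idx in range(8):
After iteration 1: idx = 0, evens = 1, odds = 0
After iteration 2: idx = 1, evens = 1, odds = 1
After iteration 3: idx = 2, evens = 2, odds = 1
After iteration 4: idx = 3, evens = 2, odds = 2
After iteration 5: idx = 4, evens = 3, odds = 2
After iteration 6: idx = 5, evens = 3, odds = 3
After iteration 7: idx = 6, evens = 4, odds = 3
After iteration 8: idx = 7, evens = 4, odds = 4
Loop ends.

Final answer: 4, 4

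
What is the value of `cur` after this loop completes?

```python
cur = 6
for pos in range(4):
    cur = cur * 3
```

Let's trace through this code step by step.

Initialize: cur = 6
Entering loop: for pos in range(4):
After iteration 1: pos = 0, cur = 18
After iteration 2: pos = 1, cur = 54
After iteration 3: pos = 2, cur = 162
After iteration 4: pos = 3, cur = 486
Loop ends.

Final answer: 486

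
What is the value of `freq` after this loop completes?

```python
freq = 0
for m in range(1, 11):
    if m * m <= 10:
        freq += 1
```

Let's trace through this code step by step.

Initialize: freq = 0
Entering loop: for m in range(1, 11):
After iteration 1: m = 1, freq = 1
After iteration 2: m = 2, freq = 2
After iteration 3: m = 3, freq = 3
After iteration 4: m = 4, freq = 3
After iteration 5: m = 5, freq = 3
After iteration 6: m = 6, freq = 3
After iteration 7: m = 7, freq = 3
After iteration 8: m = 8, freq = 3
After iteration 9: m = 9, freq = 3
After iteration 10: m = 10, freq = 3
Loop ends.

Final answer: 3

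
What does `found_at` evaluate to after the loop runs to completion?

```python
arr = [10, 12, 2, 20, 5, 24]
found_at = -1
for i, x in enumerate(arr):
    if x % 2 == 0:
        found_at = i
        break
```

Let's trace through this code step by step.

Initialize: arr = [10, 12, 2, 20, 5, 24]
Initialize: found_at = -1
Entering loop: for i, x in enumerate(arr):
After iteration 1: i = 0, x = 10, found_at = 0
Loop ends.

Final answer: 0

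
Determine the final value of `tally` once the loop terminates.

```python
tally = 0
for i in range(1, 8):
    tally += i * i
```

Let's trace through this code step by step.

Initialize: tally = 0
Entering loop: for i in range(1, 8):
After iteration 1: i = 1, tally = 1
After iteration 2: i = 2, tally = 5
After iteration 3: i = 3, tally = 14
After iteration 4: i = 4, tally = 30
After iteration 5: i = 5, tally = 55
After iteration 6: i = 6, tally = 91
After iteration 7: i = 7, tally = 140
Loop ends.

Final answer: 140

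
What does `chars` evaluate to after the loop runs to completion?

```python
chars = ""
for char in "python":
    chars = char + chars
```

Let's trace through this code step by step.

Initialize: chars = ''
Entering loop: for char in "python":
After iteration 1: char = 'p', chars = 'p'
After iteration 2: char = 'y', chars = 'yp'
After iteration 3: char = 't', chars = 'typ'
After iteration 4: char = 'h', chars = 'htyp'
After iteration 5: char = 'o', chars = 'ohtyp'
After iteration 6: char = 'n', chars = 'nohtyp'
Loop ends.

Final answer: 'nohtyp'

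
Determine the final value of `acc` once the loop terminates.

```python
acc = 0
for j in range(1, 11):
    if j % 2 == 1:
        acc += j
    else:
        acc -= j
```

Let's trace through this code step by step.

Initialize: acc = 0
Entering loop: for j in range(1, 11):
After iteration 1: j = 1, acc = 1
After iteration 2: j = 2, acc = -1
After iteration 3: j = 3, acc = 2
After iteration 4: j = 4, acc = -2
After iteration 5: j = 5, acc = 3
After iteration 6: j = 6, acc = -3
After iteration 7: j = 7, acc = 4
After iteration 8: j = 8, acc = -4
After iteration 9: j = 9, acc = 5
After iteration 10: j = 10, acc = -5
Loop ends.

Final answer: -5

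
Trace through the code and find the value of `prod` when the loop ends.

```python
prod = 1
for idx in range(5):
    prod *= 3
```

Let's trace through this code step by step.

Initialize: prod = 1
Entering loop: for idx in range(5):
After iteration 1: idx = 0, prod = 3
After iteration 2: idx = 1, prod = 9
After iteration 3: idx = 2, prod = 27
After iteration 4: idx = 3, prod = 81
After iteration 5: idx = 4, prod = 243
Loop ends.

Final answer: 243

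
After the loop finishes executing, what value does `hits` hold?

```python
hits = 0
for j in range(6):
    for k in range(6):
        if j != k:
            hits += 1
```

Let's trace through this code step by step.

Initialize: hits = 0
Entering loop: for j in range(6):
After iteration 1: j = 0, hits = 5
After iteration 2: j = 1, hits = 10
After iteration 3: j = 2, hits = 15
After iteration 4: j = 3, hits = 20
After iteration 5: j = 4, hits = 25
After iteration 6: j = 5, hits = 30
Loop ends.

Final answer: 30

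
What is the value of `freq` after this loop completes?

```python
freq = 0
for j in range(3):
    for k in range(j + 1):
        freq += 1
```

Let's trace through this code step by step.

Initialize: freq = 0
Entering loop: for j in range(3):
After iteration 1: j = 0, freq = 1, k = 0
After iteration 2: j = 1, freq = 3, k = 1
After iteration 3: j = 2, freq = 6, k = 2
Loop ends.

Final answer: 6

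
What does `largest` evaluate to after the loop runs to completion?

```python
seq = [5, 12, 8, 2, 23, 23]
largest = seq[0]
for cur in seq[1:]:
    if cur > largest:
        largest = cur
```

Let's trace through this code step by step.

Initialize: seq = [5, 12, 8, 2, 23, 23]
Initialize: largest = 5
Entering loop: for cur in seq[1:]:
After iteration 1: cur = 12, largest = 12
After iteration 2: cur = 8, largest = 12
After iteration 3: cur = 2, largest = 12
After iteration 4: cur = 23, largest = 23
After iteration 5: cur = 23, largest = 23
Loop ends.

Final answer: 23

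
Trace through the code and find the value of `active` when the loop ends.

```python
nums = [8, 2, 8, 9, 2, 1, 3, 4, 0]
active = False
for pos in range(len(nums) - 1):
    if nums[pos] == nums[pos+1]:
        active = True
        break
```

Let's trace through this code step by step.

Initialize: nums = [8, 2, 8, 9, 2, 1, 3, 4, 0]
Initialize: active = False
Entering loop: for pos in range(len(nums) - 1):
After iteration 1: pos = 0, active = False
After iteration 2: pos = 1, active = False
After iteration 3: pos = 2, active = False
After iteration 4: pos = 3, active = False
After iteration 5: pos = 4, active = False
After iteration 6: pos = 5, active = False
After iteration 7: pos = 6, active = False
After iteration 8: pos = 7, active = False
Loop ends.

Final answer: False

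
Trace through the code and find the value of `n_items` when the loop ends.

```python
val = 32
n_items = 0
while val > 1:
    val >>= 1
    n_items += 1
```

Let's trace through this code step by step.

Initialize: val = 32
Initialize: n_items = 0
Entering loop: while val > 1:
After iteration 1: val = 16, n_items = 1
After iteration 2: val = 8, n_items = 2
After iteration 3: val = 4, n_items = 3
After iteration 4: val = 2, n_items = 4
After iteration 5: val = 1, n_items = 5
Loop ends.

Final answer: 5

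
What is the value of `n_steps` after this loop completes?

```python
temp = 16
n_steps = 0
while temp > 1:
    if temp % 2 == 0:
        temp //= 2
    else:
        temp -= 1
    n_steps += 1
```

Let's trace through this code step by step.

Initialize: temp = 16
Initialize: n_steps = 0
Entering loop: while temp > 1:
After iteration 1: temp = 8, n_steps = 1
After iteration 2: temp = 4, n_steps = 2
After iteration 3: temp = 2, n_steps = 3
After iteration 4: temp = 1, n_steps = 4
Loop ends.

Final answer: 4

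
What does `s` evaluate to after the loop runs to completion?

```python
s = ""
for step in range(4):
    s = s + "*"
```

Let's trace through this code step by step.

Initialize: s = ''
Entering loop: for step in range(4):
After iteration 1: step = 0, s = '*'
After iteration 2: step = 1, s = '**'
After iteration 3: step = 2, s = '***'
After iteration 4: step = 3, s = '****'
Loop ends.

Final answer: '****'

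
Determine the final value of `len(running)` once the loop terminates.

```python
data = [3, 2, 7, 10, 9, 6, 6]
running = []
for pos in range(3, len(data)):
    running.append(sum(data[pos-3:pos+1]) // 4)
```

Let's trace through this code step by step.

Initialize: data = [3, 2, 7, 10, 9, 6, 6]
Initialize: running = []
Entering loop: for pos in range(3, len(data)):
After iteration 1: pos = 3, running = [5]
After iteration 2: pos = 4, running = [5, 7]
After iteration 3: pos = 5, running = [5, 7, 8]
After iteration 4: pos = 6, running = [5, 7, 8, 7]
Loop ends.
len(running) = 4

Final answer: 4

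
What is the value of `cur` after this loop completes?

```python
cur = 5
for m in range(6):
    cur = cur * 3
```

Let's trace through this code step by step.

Initialize: cur = 5
Entering loop: for m in range(6):
After iteration 1: m = 0, cur = 15
After iteration 2: m = 1, cur = 45
After iteration 3: m = 2, cur = 135
After iteration 4: m = 3, cur = 405
After iteration 5: m = 4, cur = 1215
After iteration 6: m = 5, cur = 3645
Loop ends.

Final answer: 3645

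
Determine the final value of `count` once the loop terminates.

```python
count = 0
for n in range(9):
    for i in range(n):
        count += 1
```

Let's trace through this code step by step.

Initialize: count = 0
Entering loop: for n in range(9):
After iteration 1: n = 0, count = 0
After iteration 2: n = 1, count = 1, i = 0
After iteration 3: n = 2, count = 3, i = 1
After iteration 4: n = 3, count = 6, i = 2
After iteration 5: n = 4, count = 10, i = 3
After iteration 6: n = 5, count = 15, i = 4
After iteration 7: n = 6, count = 21, i = 5
After iteration 8: n = 7, count = 28, i = 6
After iteration 9: n = 8, count = 36, i = 7
Loop ends.

Final answer: 36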